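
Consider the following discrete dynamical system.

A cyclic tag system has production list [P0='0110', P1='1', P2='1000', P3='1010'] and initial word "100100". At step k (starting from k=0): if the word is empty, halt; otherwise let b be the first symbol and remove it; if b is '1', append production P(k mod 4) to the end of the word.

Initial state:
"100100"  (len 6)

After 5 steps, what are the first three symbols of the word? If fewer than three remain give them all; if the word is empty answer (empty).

001

t=0: "100100"  (len 6)
t=1: "001000110"  (len 9)
t=2: "01000110"  (len 8)
t=3: "1000110"  (len 7)
t=4: "0001101010"  (len 10)
t=5: "001101010"  (len 9)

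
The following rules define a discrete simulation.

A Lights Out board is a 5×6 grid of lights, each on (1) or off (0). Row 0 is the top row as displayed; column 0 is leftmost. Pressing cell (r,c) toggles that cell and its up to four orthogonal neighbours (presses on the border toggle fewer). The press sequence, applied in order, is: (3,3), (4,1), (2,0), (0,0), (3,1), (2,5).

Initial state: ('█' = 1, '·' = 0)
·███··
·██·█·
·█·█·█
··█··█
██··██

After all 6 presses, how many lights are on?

t=0: ·███··
·██·█·
·█·█·█
··█··█
██··██
t=1: ·███··
·██·█·
·█···█
···███
██·███
t=2: ·███··
·██·█·
·█···█
·█·███
··████
t=3: ·███··
███·█·
█····█
██·███
··████
t=4: █·██··
·██·█·
█····█
██·███
··████
t=5: █·██··
·██·█·
██···█
··████
·█████
t=6: █·██··
·██·██
██··█·
··███·
·█████

18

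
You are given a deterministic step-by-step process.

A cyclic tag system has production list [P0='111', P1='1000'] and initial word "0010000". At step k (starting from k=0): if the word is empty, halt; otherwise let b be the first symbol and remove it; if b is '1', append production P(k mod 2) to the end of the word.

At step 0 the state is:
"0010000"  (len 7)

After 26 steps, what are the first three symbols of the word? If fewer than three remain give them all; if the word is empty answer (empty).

[0] "0010000"  (len 7)
[1] "010000"  (len 6)
[2] "10000"  (len 5)
[3] "0000111"  (len 7)
[4] "000111"  (len 6)
[5] "00111"  (len 5)
[6] "0111"  (len 4)
[7] "111"  (len 3)
[8] "111000"  (len 6)
[9] "11000111"  (len 8)
[10] "10001111000"  (len 11)
[11] "0001111000111"  (len 13)
[12] "001111000111"  (len 12)
[13] "01111000111"  (len 11)
[14] "1111000111"  (len 10)
[15] "111000111111"  (len 12)
[16] "110001111111000"  (len 15)
[17] "10001111111000111"  (len 17)
[18] "00011111110001111000"  (len 20)
[19] "0011111110001111000"  (len 19)
[20] "011111110001111000"  (len 18)
[21] "11111110001111000"  (len 17)
[22] "11111100011110001000"  (len 20)
[23] "1111100011110001000111"  (len 22)
[24] "1111000111100010001111000"  (len 25)
[25] "111000111100010001111000111"  (len 27)
[26] "110001111000100011110001111000"  (len 30)

110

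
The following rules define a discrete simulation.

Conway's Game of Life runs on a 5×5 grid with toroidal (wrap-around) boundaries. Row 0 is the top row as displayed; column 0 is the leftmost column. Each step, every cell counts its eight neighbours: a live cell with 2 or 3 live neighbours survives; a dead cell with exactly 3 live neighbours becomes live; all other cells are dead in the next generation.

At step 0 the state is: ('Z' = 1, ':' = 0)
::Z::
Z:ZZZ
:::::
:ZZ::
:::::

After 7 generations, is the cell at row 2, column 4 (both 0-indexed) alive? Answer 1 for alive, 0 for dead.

0

k=0  ::Z::
Z:ZZZ
:::::
:ZZ::
:::::
k=1  :ZZ:Z
:ZZZZ
Z:::Z
:::::
:ZZ::
k=2  ::::Z
:::::
ZZZ:Z
ZZ:::
ZZZZ:
k=3  ZZZZZ
:Z:ZZ
::Z:Z
:::::
::ZZ:
k=4  :::::
:::::
Z:Z:Z
::Z::
Z::::
k=5  :::::
:::::
:Z:Z:
Z::ZZ
:::::
k=6  :::::
:::::
Z:ZZ:
Z:ZZZ
::::Z
k=7  :::::
:::::
Z:Z::
Z:Z::
Z:::Z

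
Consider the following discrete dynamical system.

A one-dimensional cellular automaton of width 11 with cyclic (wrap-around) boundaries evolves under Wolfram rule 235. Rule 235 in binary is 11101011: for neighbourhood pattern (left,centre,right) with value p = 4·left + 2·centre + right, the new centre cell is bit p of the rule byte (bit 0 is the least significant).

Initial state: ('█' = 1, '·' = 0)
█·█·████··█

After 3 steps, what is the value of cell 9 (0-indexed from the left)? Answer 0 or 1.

1

k=0  █·█·████··█
k=1  ██·█████·██
k=2  ███████████
k=3  ███████████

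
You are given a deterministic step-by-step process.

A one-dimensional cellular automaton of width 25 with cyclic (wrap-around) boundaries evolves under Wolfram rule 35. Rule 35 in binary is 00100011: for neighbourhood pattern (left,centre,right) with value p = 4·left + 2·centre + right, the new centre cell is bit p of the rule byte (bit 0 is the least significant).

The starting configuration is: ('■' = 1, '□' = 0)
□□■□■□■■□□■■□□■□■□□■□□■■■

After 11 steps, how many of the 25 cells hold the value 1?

step 0: □□■□■□■■□□■■□□■□■□□■□□■■■
step 1: □■□■□■□□□■□□□■□■□□■□□■□□□
step 2: ■□■□■□□■■□□■■□■□□■□□■□□■■
step 3: □■□■□□■□□□■□□■□□■□□■□□■□□
step 4: ■□■□□■□□■■□□■□□■□□■□□■□□■
step 5: □■□□■□□■□□□■□□■□□■□□■□□■□
step 6: ■□□■□□■□□■■□□■□□■□□■□□■□□
step 7: □□■□□■□□■□□□■□□■□□■□□■□□■
step 8: □■□□■□□■□□■■□□■□□■□□■□□■□
step 9: ■□□■□□■□□■□□□■□□■□□■□□■□□
step 10: □□■□□■□□■□□■■□□■□□■□□■□□■
step 11: □■□□■□□■□□■□□□■□□■□□■□□■□

8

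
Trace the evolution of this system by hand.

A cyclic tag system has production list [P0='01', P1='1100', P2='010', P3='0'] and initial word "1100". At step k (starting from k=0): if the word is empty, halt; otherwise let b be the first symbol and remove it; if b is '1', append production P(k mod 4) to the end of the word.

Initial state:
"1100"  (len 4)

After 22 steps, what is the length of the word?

[0] "1100"  (len 4)
[1] "10001"  (len 5)
[2] "00011100"  (len 8)
[3] "0011100"  (len 7)
[4] "011100"  (len 6)
[5] "11100"  (len 5)
[6] "11001100"  (len 8)
[7] "1001100010"  (len 10)
[8] "0011000100"  (len 10)
[9] "011000100"  (len 9)
[10] "11000100"  (len 8)
[11] "1000100010"  (len 10)
[12] "0001000100"  (len 10)
[13] "001000100"  (len 9)
[14] "01000100"  (len 8)
[15] "1000100"  (len 7)
[16] "0001000"  (len 7)
[17] "001000"  (len 6)
[18] "01000"  (len 5)
[19] "1000"  (len 4)
[20] "0000"  (len 4)
[21] "000"  (len 3)
[22] "00"  (len 2)

2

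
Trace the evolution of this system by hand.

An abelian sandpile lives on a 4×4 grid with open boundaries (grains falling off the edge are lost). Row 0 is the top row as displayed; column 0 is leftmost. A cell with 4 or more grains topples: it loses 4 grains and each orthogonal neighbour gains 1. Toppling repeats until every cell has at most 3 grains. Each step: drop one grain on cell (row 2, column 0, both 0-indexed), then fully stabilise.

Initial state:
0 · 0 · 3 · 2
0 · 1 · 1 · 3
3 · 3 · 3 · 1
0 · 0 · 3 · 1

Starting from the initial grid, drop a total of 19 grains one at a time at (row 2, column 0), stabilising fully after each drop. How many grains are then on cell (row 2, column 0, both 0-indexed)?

gen 0: 0 · 0 · 3 · 2
0 · 1 · 1 · 3
3 · 3 · 3 · 1
0 · 0 · 3 · 1
gen 1: 0 · 0 · 3 · 2
1 · 2 · 2 · 3
1 · 1 · 1 · 2
1 · 2 · 0 · 2
gen 2: 0 · 0 · 3 · 2
1 · 2 · 2 · 3
2 · 1 · 1 · 2
1 · 2 · 0 · 2
gen 3: 0 · 0 · 3 · 2
1 · 2 · 2 · 3
3 · 1 · 1 · 2
1 · 2 · 0 · 2
gen 4: 0 · 0 · 3 · 2
2 · 2 · 2 · 3
0 · 2 · 1 · 2
2 · 2 · 0 · 2
gen 5: 0 · 0 · 3 · 2
2 · 2 · 2 · 3
1 · 2 · 1 · 2
2 · 2 · 0 · 2
gen 6: 0 · 0 · 3 · 2
2 · 2 · 2 · 3
2 · 2 · 1 · 2
2 · 2 · 0 · 2
gen 7: 0 · 0 · 3 · 2
2 · 2 · 2 · 3
3 · 2 · 1 · 2
2 · 2 · 0 · 2
gen 8: 0 · 0 · 3 · 2
3 · 2 · 2 · 3
0 · 3 · 1 · 2
3 · 2 · 0 · 2
gen 9: 0 · 0 · 3 · 2
3 · 2 · 2 · 3
1 · 3 · 1 · 2
3 · 2 · 0 · 2
gen 10: 0 · 0 · 3 · 2
3 · 2 · 2 · 3
2 · 3 · 1 · 2
3 · 2 · 0 · 2
gen 11: 0 · 0 · 3 · 2
3 · 2 · 2 · 3
3 · 3 · 1 · 2
3 · 2 · 0 · 2
gen 12: 1 · 1 · 3 · 2
1 · 0 · 3 · 3
3 · 2 · 2 · 2
1 · 0 · 1 · 2
gen 13: 1 · 1 · 3 · 2
2 · 0 · 3 · 3
0 · 3 · 2 · 2
2 · 0 · 1 · 2
gen 14: 1 · 1 · 3 · 2
2 · 0 · 3 · 3
1 · 3 · 2 · 2
2 · 0 · 1 · 2
gen 15: 1 · 1 · 3 · 2
2 · 0 · 3 · 3
2 · 3 · 2 · 2
2 · 0 · 1 · 2
gen 16: 1 · 1 · 3 · 2
2 · 0 · 3 · 3
3 · 3 · 2 · 2
2 · 0 · 1 · 2
gen 17: 1 · 1 · 3 · 2
3 · 1 · 3 · 3
1 · 0 · 3 · 2
3 · 1 · 1 · 2
gen 18: 1 · 1 · 3 · 2
3 · 1 · 3 · 3
2 · 0 · 3 · 2
3 · 1 · 1 · 2
gen 19: 1 · 1 · 3 · 2
3 · 1 · 3 · 3
3 · 0 · 3 · 2
3 · 1 · 1 · 2

3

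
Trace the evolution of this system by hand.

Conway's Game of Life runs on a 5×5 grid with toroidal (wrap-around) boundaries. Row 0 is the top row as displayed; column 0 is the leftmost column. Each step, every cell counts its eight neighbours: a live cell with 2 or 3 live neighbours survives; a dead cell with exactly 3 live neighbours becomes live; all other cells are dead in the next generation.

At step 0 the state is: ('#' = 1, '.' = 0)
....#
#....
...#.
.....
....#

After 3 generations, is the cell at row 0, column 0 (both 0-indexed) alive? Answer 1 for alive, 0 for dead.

k=0  ....#
#....
...#.
.....
....#
k=1  #...#
....#
.....
.....
.....
k=2  #...#
#...#
.....
.....
.....
k=3  #...#
#...#
.....
.....
.....

1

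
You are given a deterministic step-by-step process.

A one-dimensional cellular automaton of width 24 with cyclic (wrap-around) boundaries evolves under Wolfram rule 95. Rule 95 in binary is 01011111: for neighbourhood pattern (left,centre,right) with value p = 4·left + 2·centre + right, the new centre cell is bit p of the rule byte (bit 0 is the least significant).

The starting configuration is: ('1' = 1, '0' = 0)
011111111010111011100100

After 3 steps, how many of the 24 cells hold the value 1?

13

k=0  011111111010111011100100
k=1  110000001010101010111111
k=2  011111111010101010100000
k=3  110000001010101010111111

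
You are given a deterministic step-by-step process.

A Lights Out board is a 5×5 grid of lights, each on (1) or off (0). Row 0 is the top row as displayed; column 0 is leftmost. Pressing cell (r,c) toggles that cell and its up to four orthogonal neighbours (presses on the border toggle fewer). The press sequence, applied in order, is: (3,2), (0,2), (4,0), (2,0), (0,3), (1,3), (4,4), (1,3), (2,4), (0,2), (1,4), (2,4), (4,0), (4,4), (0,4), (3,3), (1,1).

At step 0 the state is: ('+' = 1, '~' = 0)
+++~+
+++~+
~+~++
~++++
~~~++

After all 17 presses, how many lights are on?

11

gen 0: +++~+
+++~+
~+~++
~++++
~~~++
gen 1: +++~+
+++~+
~++++
~~~~+
~~+++
gen 2: +~~++
++~~+
~++++
~~~~+
~~+++
gen 3: +~~++
++~~+
~++++
+~~~+
+++++
gen 4: +~~++
~+~~+
+~+++
~~~~+
+++++
gen 5: +~+~~
~+~++
+~+++
~~~~+
+++++
gen 6: +~++~
~++~~
+~+~+
~~~~+
+++++
gen 7: +~++~
~++~~
+~+~+
~~~~~
+++~~
gen 8: +~+~~
~+~++
+~+++
~~~~~
+++~~
gen 9: +~+~~
~+~+~
+~+~~
~~~~+
+++~~
gen 10: ++~+~
~+++~
+~+~~
~~~~+
+++~~
gen 11: ++~++
~++~+
+~+~+
~~~~+
+++~~
gen 12: ++~++
~++~~
+~++~
~~~~~
+++~~
gen 13: ++~++
~++~~
+~++~
+~~~~
~~+~~
gen 14: ++~++
~++~~
+~++~
+~~~+
~~+++
gen 15: ++~~~
~++~+
+~++~
+~~~+
~~+++
gen 16: ++~~~
~++~+
+~+~~
+~++~
~~+~+
gen 17: +~~~~
+~~~+
+++~~
+~++~
~~+~+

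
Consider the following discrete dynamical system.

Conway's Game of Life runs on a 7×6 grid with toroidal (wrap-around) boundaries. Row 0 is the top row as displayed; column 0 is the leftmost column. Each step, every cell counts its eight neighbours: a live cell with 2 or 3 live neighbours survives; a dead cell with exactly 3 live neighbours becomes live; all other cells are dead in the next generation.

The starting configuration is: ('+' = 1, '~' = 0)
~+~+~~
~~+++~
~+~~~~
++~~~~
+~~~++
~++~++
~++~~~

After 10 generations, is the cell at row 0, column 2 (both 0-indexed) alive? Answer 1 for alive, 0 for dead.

0) ~+~+~~
~~+++~
~+~~~~
++~~~~
+~~~++
~++~++
~++~~~
1) ~+~~+~
~+~++~
++~+~~
~+~~~~
~~+++~
~~+~+~
~~~~+~
2) ~~+~++
~+~+++
++~++~
++~~+~
~++~+~
~~+~++
~~~~++
3) ~~+~~~
~+~~~~
~~~~~~
~~~~+~
~~+~+~
+++~~~
+~~~~~
4) ~+~~~~
~~~~~~
~~~~~~
~~~+~~
~~+~~+
+~++~+
+~+~~~
5) ~+~~~~
~~~~~~
~~~~~~
~~~~~~
+++~~+
+~++++
+~++~+
6) +++~~~
~~~~~~
~~~~~~
++~~~~
~~+~~~
~~~~~~
~~~~~~
7) ~+~~~~
~+~~~~
~~~~~~
~+~~~~
~+~~~~
~~~~~~
~+~~~~
8) +++~~~
~~~~~~
~~~~~~
~~~~~~
~~~~~~
~~~~~~
~~~~~~
9) ~+~~~~
~+~~~~
~~~~~~
~~~~~~
~~~~~~
~~~~~~
~+~~~~
10) +++~~~
~~~~~~
~~~~~~
~~~~~~
~~~~~~
~~~~~~
~~~~~~

1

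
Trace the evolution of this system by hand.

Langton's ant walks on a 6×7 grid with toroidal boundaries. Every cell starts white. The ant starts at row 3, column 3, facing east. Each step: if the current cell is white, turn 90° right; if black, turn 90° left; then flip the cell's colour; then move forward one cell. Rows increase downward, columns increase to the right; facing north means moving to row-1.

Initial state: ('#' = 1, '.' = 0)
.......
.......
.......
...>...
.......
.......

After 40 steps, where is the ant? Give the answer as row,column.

t=0: .......
.......
.......
...>...
.......
.......
t=1: .......
.......
.......
...#...
...v...
.......
t=2: .......
.......
.......
...#...
..<#...
.......
t=3: .......
.......
.......
..^#...
..##...
.......
t=4: .......
.......
.......
..#>...
..##...
.......
t=5: .......
.......
...^...
..#....
..##...
.......
t=6: .......
.......
...#>..
..#....
..##...
.......
t=7: .......
.......
...##..
..#.v..
..##...
.......
t=8: .......
.......
...##..
..#<#..
..##...
.......
t=9: .......
.......
...^#..
..###..
..##...
.......
t=10: .......
.......
..<.#..
..###..
..##...
.......
t=11: .......
..^....
..#.#..
..###..
..##...
.......
t=12: .......
..#>...
..#.#..
..###..
..##...
.......
t=13: .......
..##...
..#v#..
..###..
..##...
.......
t=14: .......
..##...
..<##..
..###..
..##...
.......
t=15: .......
..##...
...##..
..v##..
..##...
.......
t=16: .......
..##...
...##..
...>#..
..##...
.......
t=17: .......
..##...
...^#..
....#..
..##...
.......
t=18: .......
..##...
..<.#..
....#..
..##...
.......
t=19: .......
..^#...
..#.#..
....#..
..##...
.......
t=20: .......
.<.#...
..#.#..
....#..
..##...
.......
t=21: .^.....
.#.#...
..#.#..
....#..
..##...
.......
t=22: .#>....
.#.#...
..#.#..
....#..
..##...
.......
t=23: .##....
.#v#...
..#.#..
....#..
..##...
.......
t=24: .##....
.<##...
..#.#..
....#..
..##...
.......
t=25: .##....
..##...
.v#.#..
....#..
..##...
.......
t=26: .##....
..##...
<##.#..
....#..
..##...
.......
t=27: .##....
^.##...
###.#..
....#..
..##...
.......
t=28: .##....
#>##...
###.#..
....#..
..##...
.......
t=29: .##....
####...
#v#.#..
....#..
..##...
.......
t=30: .##....
####...
#.>.#..
....#..
..##...
.......
t=31: .##....
##^#...
#...#..
....#..
..##...
.......
t=32: .##....
#<.#...
#...#..
....#..
..##...
.......
t=33: .##....
#..#...
#v..#..
....#..
..##...
.......
t=34: .##....
#..#...
<#..#..
....#..
..##...
.......
t=35: .##....
#..#...
.#..#..
v...#..
..##...
.......
t=36: .##....
#..#...
.#..#..
#...#.<
..##...
.......
t=37: .##....
#..#...
.#..#.^
#...#.#
..##...
.......
t=38: .##....
#..#...
>#..#.#
#...#.#
..##...
.......
t=39: .##....
#..#...
##..#.#
v...#.#
..##...
.......
t=40: .##....
#..#...
##..#.#
.>..#.#
..##...
.......

3,1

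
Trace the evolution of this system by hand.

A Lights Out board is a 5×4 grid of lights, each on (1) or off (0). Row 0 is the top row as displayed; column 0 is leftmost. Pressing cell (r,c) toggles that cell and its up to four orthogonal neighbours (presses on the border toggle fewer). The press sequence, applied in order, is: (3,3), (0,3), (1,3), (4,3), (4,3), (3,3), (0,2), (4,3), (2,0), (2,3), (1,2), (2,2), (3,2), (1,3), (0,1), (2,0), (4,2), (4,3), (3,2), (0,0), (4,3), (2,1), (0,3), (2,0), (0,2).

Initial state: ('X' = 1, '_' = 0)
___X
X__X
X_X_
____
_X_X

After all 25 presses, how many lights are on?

10

[0] ___X
X__X
X_X_
____
_X_X
[1] ___X
X__X
X_XX
__XX
_X__
[2] __X_
X___
X_XX
__XX
_X__
[3] __XX
X_XX
X_X_
__XX
_X__
[4] __XX
X_XX
X_X_
__X_
_XXX
[5] __XX
X_XX
X_X_
__XX
_X__
[6] __XX
X_XX
X_XX
____
_X_X
[7] _X__
X__X
X_XX
____
_X_X
[8] _X__
X__X
X_XX
___X
_XX_
[9] _X__
___X
_XXX
X__X
_XX_
[10] _X__
____
_X__
X___
_XX_
[11] _XX_
_XXX
_XX_
X___
_XX_
[12] _XX_
_X_X
___X
X_X_
_XX_
[13] _XX_
_X_X
__XX
XX_X
_X__
[14] _XXX
_XX_
__X_
XX_X
_X__
[15] X__X
__X_
__X_
XX_X
_X__
[16] X__X
X_X_
XXX_
_X_X
_X__
[17] X__X
X_X_
XXX_
_XXX
__XX
[18] X__X
X_X_
XXX_
_XX_
____
[19] X__X
X_X_
XX__
___X
__X_
[20] _X_X
__X_
XX__
___X
__X_
[21] _X_X
__X_
XX__
____
___X
[22] _X_X
_XX_
__X_
_X__
___X
[23] _XX_
_XXX
__X_
_X__
___X
[24] _XX_
XXXX
XXX_
XX__
___X
[25] ___X
XX_X
XXX_
XX__
___X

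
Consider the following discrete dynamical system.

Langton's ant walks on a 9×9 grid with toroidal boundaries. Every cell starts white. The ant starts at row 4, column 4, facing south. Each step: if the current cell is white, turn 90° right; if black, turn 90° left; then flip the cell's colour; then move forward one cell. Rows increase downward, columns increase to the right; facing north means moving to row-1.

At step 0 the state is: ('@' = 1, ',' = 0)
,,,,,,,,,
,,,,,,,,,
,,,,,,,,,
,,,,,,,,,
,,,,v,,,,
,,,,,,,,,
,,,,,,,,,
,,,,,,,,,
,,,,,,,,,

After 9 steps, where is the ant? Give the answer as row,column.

k=0  ,,,,,,,,,
,,,,,,,,,
,,,,,,,,,
,,,,,,,,,
,,,,v,,,,
,,,,,,,,,
,,,,,,,,,
,,,,,,,,,
,,,,,,,,,
k=1  ,,,,,,,,,
,,,,,,,,,
,,,,,,,,,
,,,,,,,,,
,,,<@,,,,
,,,,,,,,,
,,,,,,,,,
,,,,,,,,,
,,,,,,,,,
k=2  ,,,,,,,,,
,,,,,,,,,
,,,,,,,,,
,,,^,,,,,
,,,@@,,,,
,,,,,,,,,
,,,,,,,,,
,,,,,,,,,
,,,,,,,,,
k=3  ,,,,,,,,,
,,,,,,,,,
,,,,,,,,,
,,,@>,,,,
,,,@@,,,,
,,,,,,,,,
,,,,,,,,,
,,,,,,,,,
,,,,,,,,,
k=4  ,,,,,,,,,
,,,,,,,,,
,,,,,,,,,
,,,@@,,,,
,,,@v,,,,
,,,,,,,,,
,,,,,,,,,
,,,,,,,,,
,,,,,,,,,
k=5  ,,,,,,,,,
,,,,,,,,,
,,,,,,,,,
,,,@@,,,,
,,,@,>,,,
,,,,,,,,,
,,,,,,,,,
,,,,,,,,,
,,,,,,,,,
k=6  ,,,,,,,,,
,,,,,,,,,
,,,,,,,,,
,,,@@,,,,
,,,@,@,,,
,,,,,v,,,
,,,,,,,,,
,,,,,,,,,
,,,,,,,,,
k=7  ,,,,,,,,,
,,,,,,,,,
,,,,,,,,,
,,,@@,,,,
,,,@,@,,,
,,,,<@,,,
,,,,,,,,,
,,,,,,,,,
,,,,,,,,,
k=8  ,,,,,,,,,
,,,,,,,,,
,,,,,,,,,
,,,@@,,,,
,,,@^@,,,
,,,,@@,,,
,,,,,,,,,
,,,,,,,,,
,,,,,,,,,
k=9  ,,,,,,,,,
,,,,,,,,,
,,,,,,,,,
,,,@@,,,,
,,,@@>,,,
,,,,@@,,,
,,,,,,,,,
,,,,,,,,,
,,,,,,,,,

4,5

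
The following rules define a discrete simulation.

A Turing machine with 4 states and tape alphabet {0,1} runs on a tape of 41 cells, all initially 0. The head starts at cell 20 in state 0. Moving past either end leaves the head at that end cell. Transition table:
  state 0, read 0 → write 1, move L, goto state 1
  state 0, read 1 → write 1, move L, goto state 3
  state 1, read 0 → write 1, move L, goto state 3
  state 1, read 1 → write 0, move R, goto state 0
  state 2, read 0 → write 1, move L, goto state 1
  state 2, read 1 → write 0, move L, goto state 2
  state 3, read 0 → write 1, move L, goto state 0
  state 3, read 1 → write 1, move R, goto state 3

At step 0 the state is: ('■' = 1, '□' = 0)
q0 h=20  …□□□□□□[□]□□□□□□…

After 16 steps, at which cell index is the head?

4

t=0: q0 h=20  …□□□□□□[□]□□□□□□…
t=1: q1 h=19  …□□□□□□[□]■□□□□□…
t=2: q3 h=18  …□□□□□□[□]■■□□□□…
t=3: q0 h=17  …□□□□□□[□]■■■□□□…
t=4: q1 h=16  …□□□□□□[□]■■■■□□…
t=5: q3 h=15  …□□□□□□[□]■■■■■□…
t=6: q0 h=14  …□□□□□□[□]■■■■■■…
t=7: q1 h=13  …□□□□□□[□]■■■■■■…
t=8: q3 h=12  …□□□□□□[□]■■■■■■…
t=9: q0 h=11  …□□□□□□[□]■■■■■■…
t=10: q1 h=10  …□□□□□□[□]■■■■■■…
t=11: q3 h= 9  …□□□□□□[□]■■■■■■…
t=12: q0 h= 8  …□□□□□□[□]■■■■■■…
t=13: q1 h= 7  …□□□□□□[□]■■■■■■…
t=14: q3 h= 6  |□□□□□□[□]■■■■■■…
t=15: q0 h= 5  |□□□□□[□]■■■■■■…
t=16: q1 h= 4  |□□□□[□]■■■■■■…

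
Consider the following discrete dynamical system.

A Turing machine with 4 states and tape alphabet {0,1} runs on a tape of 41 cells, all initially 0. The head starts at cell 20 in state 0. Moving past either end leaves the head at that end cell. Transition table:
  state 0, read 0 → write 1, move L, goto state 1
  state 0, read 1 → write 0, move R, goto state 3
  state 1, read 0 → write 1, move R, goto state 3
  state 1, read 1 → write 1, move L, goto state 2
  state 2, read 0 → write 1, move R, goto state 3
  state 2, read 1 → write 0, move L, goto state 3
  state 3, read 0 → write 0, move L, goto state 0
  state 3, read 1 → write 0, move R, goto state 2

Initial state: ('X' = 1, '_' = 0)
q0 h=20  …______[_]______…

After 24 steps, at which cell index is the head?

24

step 0: q0 h=20  …______[_]______…
step 1: q1 h=19  …______[_]X_____…
step 2: q3 h=20  …_____X[X]______…
step 3: q2 h=21  …____X_[_]______…
step 4: q3 h=22  …___X_X[_]______…
step 5: q0 h=21  …____X_[X]______…
step 6: q3 h=22  …___X__[_]______…
step 7: q0 h=21  …____X_[_]______…
step 8: q1 h=20  …_____X[_]X_____…
step 9: q3 h=21  …____XX[X]______…
step 10: q2 h=22  …___XX_[_]______…
step 11: q3 h=23  …__XX_X[_]______…
step 12: q0 h=22  …___XX_[X]______…
step 13: q3 h=23  …__XX__[_]______…
step 14: q0 h=22  …___XX_[_]______…
step 15: q1 h=21  …____XX[_]X_____…
step 16: q3 h=22  …___XXX[X]______…
step 17: q2 h=23  …__XXX_[_]______…
step 18: q3 h=24  …_XXX_X[_]______…
step 19: q0 h=23  …__XXX_[X]______…
step 20: q3 h=24  …_XXX__[_]______…
step 21: q0 h=23  …__XXX_[_]______…
step 22: q1 h=22  …___XXX[_]X_____…
step 23: q3 h=23  …__XXXX[X]______…
step 24: q2 h=24  …_XXXX_[_]______…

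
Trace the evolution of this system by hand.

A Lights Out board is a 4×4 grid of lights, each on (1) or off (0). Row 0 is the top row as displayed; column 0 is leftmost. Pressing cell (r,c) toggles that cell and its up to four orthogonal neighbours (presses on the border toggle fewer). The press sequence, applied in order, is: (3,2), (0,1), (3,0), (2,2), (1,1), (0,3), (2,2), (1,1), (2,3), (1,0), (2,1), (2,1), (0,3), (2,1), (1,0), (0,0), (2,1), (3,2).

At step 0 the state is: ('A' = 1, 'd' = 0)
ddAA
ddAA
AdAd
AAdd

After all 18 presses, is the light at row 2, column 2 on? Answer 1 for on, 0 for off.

0

gen 0: ddAA
ddAA
AdAd
AAdd
gen 1: ddAA
ddAA
Addd
AdAA
gen 2: AAdA
dAAA
Addd
AdAA
gen 3: AAdA
dAAA
dddd
dAAA
gen 4: AAdA
dAdA
dAAA
dAdA
gen 5: AddA
AdAA
ddAA
dAdA
gen 6: AdAd
AdAd
ddAA
dAdA
gen 7: AdAd
Addd
dAdd
dAAA
gen 8: AAAd
dAAd
dddd
dAAA
gen 9: AAAd
dAAA
ddAA
dAAd
gen 10: dAAd
AdAA
AdAA
dAAd
gen 11: dAAd
AAAA
dAdA
ddAd
gen 12: dAAd
AdAA
AdAA
dAAd
gen 13: dAdA
AdAd
AdAA
dAAd
gen 14: dAdA
AAAd
dAdA
ddAd
gen 15: AAdA
ddAd
AAdA
ddAd
gen 16: dddA
AdAd
AAdA
ddAd
gen 17: dddA
AAAd
ddAA
dAAd
gen 18: dddA
AAAd
dddA
dddA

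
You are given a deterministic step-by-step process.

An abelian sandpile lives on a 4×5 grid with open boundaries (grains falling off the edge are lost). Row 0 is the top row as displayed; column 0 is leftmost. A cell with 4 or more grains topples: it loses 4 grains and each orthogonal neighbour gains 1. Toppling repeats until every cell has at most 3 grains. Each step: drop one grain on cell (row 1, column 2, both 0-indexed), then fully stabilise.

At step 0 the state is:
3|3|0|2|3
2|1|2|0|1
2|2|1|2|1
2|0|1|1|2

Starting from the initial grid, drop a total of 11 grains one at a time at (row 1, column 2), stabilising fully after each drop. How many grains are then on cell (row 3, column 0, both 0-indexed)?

3

0) 3|3|0|2|3
2|1|2|0|1
2|2|1|2|1
2|0|1|1|2
1) 3|3|0|2|3
2|1|3|0|1
2|2|1|2|1
2|0|1|1|2
2) 3|3|1|2|3
2|2|0|1|1
2|2|2|2|1
2|0|1|1|2
3) 3|3|1|2|3
2|2|1|1|1
2|2|2|2|1
2|0|1|1|2
4) 3|3|1|2|3
2|2|2|1|1
2|2|2|2|1
2|0|1|1|2
5) 3|3|1|2|3
2|2|3|1|1
2|2|2|2|1
2|0|1|1|2
6) 3|3|2|2|3
2|3|0|2|1
2|2|3|2|1
2|0|1|1|2
7) 3|3|2|2|3
2|3|1|2|1
2|2|3|2|1
2|0|1|1|2
8) 3|3|2|2|3
2|3|2|2|1
2|2|3|2|1
2|0|1|1|2
9) 3|3|2|2|3
2|3|3|2|1
2|2|3|2|1
2|0|1|1|2
10) 1|2|0|3|3
1|3|3|3|1
0|1|1|3|1
3|1|2|1|2
11) 1|3|2|1|0
2|0|2|2|3
0|2|3|0|2
3|1|2|2|2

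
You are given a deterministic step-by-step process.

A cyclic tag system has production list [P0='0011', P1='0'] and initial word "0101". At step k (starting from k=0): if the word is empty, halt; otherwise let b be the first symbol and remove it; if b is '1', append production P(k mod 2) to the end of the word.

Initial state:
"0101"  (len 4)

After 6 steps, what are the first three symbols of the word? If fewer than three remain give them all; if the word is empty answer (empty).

(empty)

k=0  "0101"  (len 4)
k=1  "101"  (len 3)
k=2  "010"  (len 3)
k=3  "10"  (len 2)
k=4  "00"  (len 2)
k=5  "0"  (len 1)
k=6  (halted — word empty)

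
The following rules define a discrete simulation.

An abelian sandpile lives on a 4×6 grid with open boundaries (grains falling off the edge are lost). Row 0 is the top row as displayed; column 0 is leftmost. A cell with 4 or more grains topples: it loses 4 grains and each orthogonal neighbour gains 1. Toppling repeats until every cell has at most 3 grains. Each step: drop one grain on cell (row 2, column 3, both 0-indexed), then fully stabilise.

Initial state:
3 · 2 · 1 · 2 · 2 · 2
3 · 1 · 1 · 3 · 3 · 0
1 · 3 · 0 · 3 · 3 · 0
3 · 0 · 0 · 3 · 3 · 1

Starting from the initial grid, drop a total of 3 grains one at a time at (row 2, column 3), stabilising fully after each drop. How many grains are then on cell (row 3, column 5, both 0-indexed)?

gen 0: 3 · 2 · 1 · 2 · 2 · 2
3 · 1 · 1 · 3 · 3 · 0
1 · 3 · 0 · 3 · 3 · 0
3 · 0 · 0 · 3 · 3 · 1
gen 1: 3 · 2 · 1 · 3 · 3 · 2
3 · 1 · 2 · 1 · 1 · 1
1 · 3 · 1 · 3 · 2 · 1
3 · 0 · 1 · 1 · 1 · 2
gen 2: 3 · 2 · 1 · 3 · 3 · 2
3 · 1 · 2 · 2 · 1 · 1
1 · 3 · 2 · 0 · 3 · 1
3 · 0 · 1 · 2 · 1 · 2
gen 3: 3 · 2 · 1 · 3 · 3 · 2
3 · 1 · 2 · 2 · 1 · 1
1 · 3 · 2 · 1 · 3 · 1
3 · 0 · 1 · 2 · 1 · 2

2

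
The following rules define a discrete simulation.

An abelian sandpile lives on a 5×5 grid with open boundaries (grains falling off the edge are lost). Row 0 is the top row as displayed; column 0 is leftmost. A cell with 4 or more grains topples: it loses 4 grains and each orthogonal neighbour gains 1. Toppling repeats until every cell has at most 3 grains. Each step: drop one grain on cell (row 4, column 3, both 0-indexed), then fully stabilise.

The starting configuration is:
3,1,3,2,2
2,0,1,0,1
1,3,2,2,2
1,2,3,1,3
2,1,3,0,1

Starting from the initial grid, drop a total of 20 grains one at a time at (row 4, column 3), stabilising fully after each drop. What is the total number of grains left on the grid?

0) 3,1,3,2,2
2,0,1,0,1
1,3,2,2,2
1,2,3,1,3
2,1,3,0,1
1) 3,1,3,2,2
2,0,1,0,1
1,3,2,2,2
1,2,3,1,3
2,1,3,1,1
2) 3,1,3,2,2
2,0,1,0,1
1,3,2,2,2
1,2,3,1,3
2,1,3,2,1
3) 3,1,3,2,2
2,0,1,0,1
1,3,2,2,2
1,2,3,1,3
2,1,3,3,1
4) 3,1,3,2,2
2,0,1,0,1
1,3,3,2,2
1,3,0,3,3
2,2,1,1,2
5) 3,1,3,2,2
2,0,1,0,1
1,3,3,2,2
1,3,0,3,3
2,2,1,2,2
6) 3,1,3,2,2
2,0,1,0,1
1,3,3,2,2
1,3,0,3,3
2,2,1,3,2
7) 3,1,3,2,2
2,0,1,0,1
1,3,3,3,3
1,3,1,1,1
2,2,2,2,0
8) 3,1,3,2,2
2,0,1,0,1
1,3,3,3,3
1,3,1,1,1
2,2,2,3,0
9) 3,1,3,2,2
2,0,1,0,1
1,3,3,3,3
1,3,1,2,1
2,2,3,0,1
10) 3,1,3,2,2
2,0,1,0,1
1,3,3,3,3
1,3,1,2,1
2,2,3,1,1
11) 3,1,3,2,2
2,0,1,0,1
1,3,3,3,3
1,3,1,2,1
2,2,3,2,1
12) 3,1,3,2,2
2,0,1,0,1
1,3,3,3,3
1,3,1,2,1
2,2,3,3,1
13) 3,1,3,2,2
2,0,1,0,1
1,3,3,3,3
1,3,2,3,1
2,3,0,1,2
14) 3,1,3,2,2
2,0,1,0,1
1,3,3,3,3
1,3,2,3,1
2,3,0,2,2
15) 3,1,3,2,2
2,0,1,0,1
1,3,3,3,3
1,3,2,3,1
2,3,0,3,2
16) 3,1,3,2,2
2,1,2,1,2
2,1,2,2,0
2,2,1,2,3
3,0,3,1,3
17) 3,1,3,2,2
2,1,2,1,2
2,1,2,2,0
2,2,1,2,3
3,0,3,2,3
18) 3,1,3,2,2
2,1,2,1,2
2,1,2,2,0
2,2,1,2,3
3,0,3,3,3
19) 3,1,3,2,2
2,1,2,1,2
2,1,2,3,1
2,2,3,0,1
3,1,0,3,1
20) 3,1,3,2,2
2,1,2,1,2
2,1,2,3,1
2,2,3,1,1
3,1,1,0,2

44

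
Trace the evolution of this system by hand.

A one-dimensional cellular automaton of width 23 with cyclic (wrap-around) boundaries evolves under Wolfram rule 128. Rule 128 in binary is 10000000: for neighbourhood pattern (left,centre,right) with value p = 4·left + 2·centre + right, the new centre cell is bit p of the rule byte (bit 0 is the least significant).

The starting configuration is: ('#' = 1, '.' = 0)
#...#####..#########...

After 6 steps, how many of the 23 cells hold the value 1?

0

step 0: #...#####..#########...
step 1: .....###....#######....
step 2: ......#......#####.....
step 3: ..............###......
step 4: ...............#.......
step 5: .......................
step 6: .......................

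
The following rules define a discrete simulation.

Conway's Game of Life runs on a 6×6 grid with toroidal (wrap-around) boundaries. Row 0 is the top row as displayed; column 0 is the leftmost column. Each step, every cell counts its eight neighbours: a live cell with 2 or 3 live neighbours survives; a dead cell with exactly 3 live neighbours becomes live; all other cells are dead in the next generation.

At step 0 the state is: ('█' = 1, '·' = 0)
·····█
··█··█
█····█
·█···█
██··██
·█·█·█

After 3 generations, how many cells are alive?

10

[0] ·····█
··█··█
█····█
·█···█
██··██
·█·█·█
[1] ··█··█
····██
·█··██
·█····
·█····
·██···
[2] ██████
···█··
····██
·██···
██····
███···
[3] ····██
·█····
··███·
·██··█
······
····█·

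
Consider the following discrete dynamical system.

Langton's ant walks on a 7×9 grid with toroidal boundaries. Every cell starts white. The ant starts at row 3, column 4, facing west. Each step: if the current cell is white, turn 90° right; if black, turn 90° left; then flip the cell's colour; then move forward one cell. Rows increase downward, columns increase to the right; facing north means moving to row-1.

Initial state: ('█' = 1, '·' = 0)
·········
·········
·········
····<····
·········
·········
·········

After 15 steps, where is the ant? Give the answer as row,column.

k=0  ·········
·········
·········
····<····
·········
·········
·········
k=1  ·········
·········
····^····
····█····
·········
·········
·········
k=2  ·········
·········
····█>···
····█····
·········
·········
·········
k=3  ·········
·········
····██···
····█v···
·········
·········
·········
k=4  ·········
·········
····██···
····<█···
·········
·········
·········
k=5  ·········
·········
····██···
·····█···
····v····
·········
·········
k=6  ·········
·········
····██···
·····█···
···<█····
·········
·········
k=7  ·········
·········
····██···
···^·█···
···██····
·········
·········
k=8  ·········
·········
····██···
···█>█···
···██····
·········
·········
k=9  ·········
·········
····██···
···███···
···█v····
·········
·········
k=10  ·········
·········
····██···
···███···
···█·>···
·········
·········
k=11  ·········
·········
····██···
···███···
···█·█···
·····v···
·········
k=12  ·········
·········
····██···
···███···
···█·█···
····<█···
·········
k=13  ·········
·········
····██···
···███···
···█^█···
····██···
·········
k=14  ·········
·········
····██···
···███···
···██>···
····██···
·········
k=15  ·········
·········
····██···
···██^···
···██····
····██···
·········

3,5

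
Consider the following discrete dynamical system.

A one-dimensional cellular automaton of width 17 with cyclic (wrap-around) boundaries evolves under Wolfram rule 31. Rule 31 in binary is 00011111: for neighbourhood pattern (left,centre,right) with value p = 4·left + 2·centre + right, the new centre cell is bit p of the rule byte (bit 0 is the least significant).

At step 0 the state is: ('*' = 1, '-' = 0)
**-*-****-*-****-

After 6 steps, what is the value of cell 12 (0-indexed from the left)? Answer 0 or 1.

[0] **-*-****-*-****-
[1] *--*-*----*-*----
[2] ****-******-*****
[3] -----*------*----
[4] *****************
[5] -----------------
[6] *****************

1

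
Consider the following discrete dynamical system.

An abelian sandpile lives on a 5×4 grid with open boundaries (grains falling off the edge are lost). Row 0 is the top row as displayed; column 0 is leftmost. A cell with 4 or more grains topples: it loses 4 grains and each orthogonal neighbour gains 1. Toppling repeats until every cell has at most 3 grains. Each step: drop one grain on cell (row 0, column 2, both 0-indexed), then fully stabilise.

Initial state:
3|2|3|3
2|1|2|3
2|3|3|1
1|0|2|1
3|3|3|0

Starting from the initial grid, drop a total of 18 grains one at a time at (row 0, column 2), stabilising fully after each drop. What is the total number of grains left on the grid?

42

step 0: 3|2|3|3
2|1|2|3
2|3|3|1
1|0|2|1
3|3|3|0
step 1: 3|3|2|1
2|3|1|1
3|0|1|3
1|1|3|1
3|3|3|0
step 2: 3|3|3|1
2|3|1|1
3|0|1|3
1|1|3|1
3|3|3|0
step 3: 1|2|1|2
1|1|3|1
0|2|1|3
2|1|3|1
3|3|3|0
step 4: 1|2|2|2
1|1|3|1
0|2|1|3
2|1|3|1
3|3|3|0
step 5: 1|2|3|2
1|1|3|1
0|2|1|3
2|1|3|1
3|3|3|0
step 6: 1|3|1|3
1|2|0|2
0|2|2|3
2|1|3|1
3|3|3|0
step 7: 1|3|2|3
1|2|0|2
0|2|2|3
2|1|3|1
3|3|3|0
step 8: 1|3|3|3
1|2|0|2
0|2|2|3
2|1|3|1
3|3|3|0
step 9: 2|0|2|0
1|3|1|3
0|2|2|3
2|1|3|1
3|3|3|0
step 10: 2|0|3|0
1|3|1|3
0|2|2|3
2|1|3|1
3|3|3|0
step 11: 2|1|0|1
1|3|2|3
0|2|2|3
2|1|3|1
3|3|3|0
step 12: 2|1|1|1
1|3|2|3
0|2|2|3
2|1|3|1
3|3|3|0
step 13: 2|1|2|1
1|3|2|3
0|2|2|3
2|1|3|1
3|3|3|0
step 14: 2|1|3|1
1|3|2|3
0|2|2|3
2|1|3|1
3|3|3|0
step 15: 2|2|0|2
1|3|3|3
0|2|2|3
2|1|3|1
3|3|3|0
step 16: 2|2|1|2
1|3|3|3
0|2|2|3
2|1|3|1
3|3|3|0
step 17: 2|2|2|2
1|3|3|3
0|2|2|3
2|1|3|1
3|3|3|0
step 18: 2|2|3|2
1|3|3|3
0|2|2|3
2|1|3|1
3|3|3|0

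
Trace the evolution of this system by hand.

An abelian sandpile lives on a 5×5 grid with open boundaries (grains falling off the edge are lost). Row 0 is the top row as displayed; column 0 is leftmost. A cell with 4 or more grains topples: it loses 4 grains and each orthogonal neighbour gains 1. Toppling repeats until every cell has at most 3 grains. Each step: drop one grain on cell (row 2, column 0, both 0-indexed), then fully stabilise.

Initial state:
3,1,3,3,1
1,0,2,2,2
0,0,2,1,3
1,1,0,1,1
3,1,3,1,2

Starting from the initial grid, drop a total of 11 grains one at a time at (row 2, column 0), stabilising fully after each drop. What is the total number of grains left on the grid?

k=0  3,1,3,3,1
1,0,2,2,2
0,0,2,1,3
1,1,0,1,1
3,1,3,1,2
k=1  3,1,3,3,1
1,0,2,2,2
1,0,2,1,3
1,1,0,1,1
3,1,3,1,2
k=2  3,1,3,3,1
1,0,2,2,2
2,0,2,1,3
1,1,0,1,1
3,1,3,1,2
k=3  3,1,3,3,1
1,0,2,2,2
3,0,2,1,3
1,1,0,1,1
3,1,3,1,2
k=4  3,1,3,3,1
2,0,2,2,2
0,1,2,1,3
2,1,0,1,1
3,1,3,1,2
k=5  3,1,3,3,1
2,0,2,2,2
1,1,2,1,3
2,1,0,1,1
3,1,3,1,2
k=6  3,1,3,3,1
2,0,2,2,2
2,1,2,1,3
2,1,0,1,1
3,1,3,1,2
k=7  3,1,3,3,1
2,0,2,2,2
3,1,2,1,3
2,1,0,1,1
3,1,3,1,2
k=8  3,1,3,3,1
3,0,2,2,2
0,2,2,1,3
3,1,0,1,1
3,1,3,1,2
k=9  3,1,3,3,1
3,0,2,2,2
1,2,2,1,3
3,1,0,1,1
3,1,3,1,2
k=10  3,1,3,3,1
3,0,2,2,2
2,2,2,1,3
3,1,0,1,1
3,1,3,1,2
k=11  3,1,3,3,1
3,0,2,2,2
3,2,2,1,3
3,1,0,1,1
3,1,3,1,2

47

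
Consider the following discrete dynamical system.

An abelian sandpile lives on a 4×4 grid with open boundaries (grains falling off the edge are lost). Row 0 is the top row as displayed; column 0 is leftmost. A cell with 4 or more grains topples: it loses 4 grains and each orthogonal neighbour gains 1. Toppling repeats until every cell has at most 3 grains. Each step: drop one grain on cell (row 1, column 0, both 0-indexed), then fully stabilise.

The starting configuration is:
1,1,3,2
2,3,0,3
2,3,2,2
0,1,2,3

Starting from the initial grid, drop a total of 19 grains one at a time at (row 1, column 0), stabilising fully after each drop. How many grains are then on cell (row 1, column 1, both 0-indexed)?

3

gen 0: 1,1,3,2
2,3,0,3
2,3,2,2
0,1,2,3
gen 1: 1,1,3,2
3,3,0,3
2,3,2,2
0,1,2,3
gen 2: 2,2,3,2
2,1,1,3
0,1,3,2
1,2,2,3
gen 3: 2,2,3,2
3,1,1,3
0,1,3,2
1,2,2,3
gen 4: 3,2,3,2
0,2,1,3
1,1,3,2
1,2,2,3
gen 5: 3,2,3,2
1,2,1,3
1,1,3,2
1,2,2,3
gen 6: 3,2,3,2
2,2,1,3
1,1,3,2
1,2,2,3
gen 7: 3,2,3,2
3,2,1,3
1,1,3,2
1,2,2,3
gen 8: 0,3,3,2
1,3,1,3
2,1,3,2
1,2,2,3
gen 9: 0,3,3,2
2,3,1,3
2,1,3,2
1,2,2,3
gen 10: 0,3,3,2
3,3,1,3
2,1,3,2
1,2,2,3
gen 11: 2,1,0,3
1,1,3,3
3,2,3,2
1,2,2,3
gen 12: 2,1,0,3
2,1,3,3
3,2,3,2
1,2,2,3
gen 13: 2,1,0,3
3,1,3,3
3,2,3,2
1,2,2,3
gen 14: 3,1,0,3
1,2,3,3
0,3,3,2
2,2,2,3
gen 15: 3,1,0,3
2,2,3,3
0,3,3,2
2,2,2,3
gen 16: 3,1,0,3
3,2,3,3
0,3,3,2
2,2,2,3
gen 17: 0,2,0,3
1,3,3,3
1,3,3,2
2,2,2,3
gen 18: 0,2,0,3
2,3,3,3
1,3,3,2
2,2,2,3
gen 19: 0,2,0,3
3,3,3,3
1,3,3,2
2,2,2,3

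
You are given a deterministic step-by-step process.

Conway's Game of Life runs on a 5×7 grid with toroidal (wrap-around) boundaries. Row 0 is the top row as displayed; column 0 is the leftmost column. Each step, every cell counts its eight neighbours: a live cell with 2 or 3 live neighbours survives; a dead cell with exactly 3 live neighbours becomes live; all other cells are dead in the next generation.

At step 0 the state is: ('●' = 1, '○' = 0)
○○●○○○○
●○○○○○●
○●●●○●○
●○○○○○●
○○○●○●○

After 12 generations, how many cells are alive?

step 0: ○○●○○○○
●○○○○○●
○●●●○●○
●○○○○○●
○○○●○●○
step 1: ○○○○○○●
●○○●○○●
○●●○○●○
●●○●○●●
○○○○○○●
step 2: ○○○○○●●
●●●○○●●
○○○●○●○
○●○○●●○
○○○○○○○
step 3: ○●○○○●○
●●●○○○○
○○○●○○○
○○○○●●○
○○○○●○●
step 4: ○●●○○●●
●●●○○○○
○●●●●○○
○○○●●●○
○○○○●○●
step 5: ○○●●○●●
○○○○●●●
●○○○○●○
○○○○○○○
●○●○○○●
step 6: ○●●●○○○
●○○●○○○
○○○○●●○
●●○○○○○
●●●●○●●
step 7: ○○○○○○○
○●○●○○○
●●○○●○●
○○○●○○○
○○○●●○●
step 8: ○○●●●○○
○●●○○○○
●●○●●○○
○○●●○○●
○○○●●○○
step 9: ○●○○●○○
●○○○○○○
●○○○●○○
●●○○○●○
○○○○○●○
step 10: ○○○○○○○
●●○○○○○
●○○○○○○
●●○○●●○
●●○○●●●
step 11: ○○○○○●○
●●○○○○○
○○○○○○○
○○○○●○○
○●○○●○○
step 12: ●●○○○○○
○○○○○○○
○○○○○○○
○○○○○○○
○○○○●●○

4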